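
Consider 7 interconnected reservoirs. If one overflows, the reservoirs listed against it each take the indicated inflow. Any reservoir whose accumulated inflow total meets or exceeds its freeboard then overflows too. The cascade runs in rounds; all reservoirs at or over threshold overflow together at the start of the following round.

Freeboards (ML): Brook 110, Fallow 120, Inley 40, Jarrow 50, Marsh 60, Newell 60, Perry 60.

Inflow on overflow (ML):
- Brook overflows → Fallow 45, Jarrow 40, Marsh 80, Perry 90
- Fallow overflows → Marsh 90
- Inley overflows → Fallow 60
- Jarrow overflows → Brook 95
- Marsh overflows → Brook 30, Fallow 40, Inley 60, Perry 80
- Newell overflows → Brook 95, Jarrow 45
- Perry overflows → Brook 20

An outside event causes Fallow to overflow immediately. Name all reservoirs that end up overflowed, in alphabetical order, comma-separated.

Round 1 — Fallow overflows (initial).
  Marsh: +90 → 90 ≥ 60
Round 2 — Marsh overflows.
  Brook: +30 → 30 < 110
  Inley: +60 → 60 ≥ 40
  Perry: +80 → 80 ≥ 60
Round 3 — Inley, Perry overflow.
  Brook: +20 → 50 < 110
No further overflows.

Fallow, Inley, Marsh, Perry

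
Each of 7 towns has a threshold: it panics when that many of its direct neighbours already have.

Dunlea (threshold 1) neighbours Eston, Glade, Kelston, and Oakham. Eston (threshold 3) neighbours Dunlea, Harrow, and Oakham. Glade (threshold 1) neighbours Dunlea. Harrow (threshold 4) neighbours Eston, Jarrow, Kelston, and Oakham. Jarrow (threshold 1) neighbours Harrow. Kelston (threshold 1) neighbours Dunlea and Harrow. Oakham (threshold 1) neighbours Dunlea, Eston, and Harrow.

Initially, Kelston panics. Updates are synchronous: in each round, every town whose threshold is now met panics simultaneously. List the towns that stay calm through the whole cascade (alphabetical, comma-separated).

Round 1 — Kelston panics (initial).
Round 2 — checking thresholds:
  Dunlea: 1 of 4 neighbours ≥ 1, panics.
  Harrow: 1 of 4 neighbours < 4, below threshold.
Round 3 — checking thresholds:
  Eston: 1 of 3 neighbours < 3, below threshold.
  Glade: 1 of 1 neighbours ≥ 1, panics.
  Harrow: 1 of 4 neighbours < 4, below threshold.
  Oakham: 1 of 3 neighbours ≥ 1, panics.
Round 4 — no new panics; cascade stops.

Eston, Harrow, Jarrow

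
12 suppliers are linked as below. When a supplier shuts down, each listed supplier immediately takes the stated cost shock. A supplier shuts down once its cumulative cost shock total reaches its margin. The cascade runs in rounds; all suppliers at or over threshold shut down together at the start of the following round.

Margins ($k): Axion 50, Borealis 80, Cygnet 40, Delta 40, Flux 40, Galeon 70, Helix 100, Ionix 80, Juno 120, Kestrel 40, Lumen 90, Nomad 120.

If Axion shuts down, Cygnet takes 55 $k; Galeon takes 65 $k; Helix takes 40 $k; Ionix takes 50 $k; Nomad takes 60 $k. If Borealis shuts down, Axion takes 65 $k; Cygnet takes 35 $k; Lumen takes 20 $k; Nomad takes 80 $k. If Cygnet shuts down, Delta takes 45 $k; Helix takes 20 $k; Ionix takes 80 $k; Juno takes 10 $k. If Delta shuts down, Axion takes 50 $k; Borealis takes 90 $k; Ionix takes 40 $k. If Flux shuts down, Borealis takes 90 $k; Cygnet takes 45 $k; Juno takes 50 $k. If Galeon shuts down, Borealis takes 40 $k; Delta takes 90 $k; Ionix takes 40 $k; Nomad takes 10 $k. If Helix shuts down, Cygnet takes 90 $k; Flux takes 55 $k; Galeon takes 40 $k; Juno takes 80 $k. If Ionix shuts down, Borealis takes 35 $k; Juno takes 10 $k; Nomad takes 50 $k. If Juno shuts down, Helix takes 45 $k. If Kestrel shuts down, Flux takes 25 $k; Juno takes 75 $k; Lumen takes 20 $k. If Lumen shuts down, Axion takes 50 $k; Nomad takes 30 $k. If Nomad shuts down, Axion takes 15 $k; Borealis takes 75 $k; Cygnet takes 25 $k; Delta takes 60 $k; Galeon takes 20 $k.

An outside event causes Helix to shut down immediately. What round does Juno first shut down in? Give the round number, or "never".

3

Round 1 — Helix shuts down (initial).
  Cygnet: +90 → 90 ≥ 40
  Flux: +55 → 55 ≥ 40
  Galeon: +40 → 40 < 70
  Juno: +80 → 80 < 120
Round 2 — Cygnet, Flux shut down.
  Borealis: +90 → 90 ≥ 80
  Delta: +45 → 45 ≥ 40
  Ionix: +80 → 80 ≥ 80
  Juno: +10+50 → 140 ≥ 120
Round 3 — Borealis, Delta, Ionix, Juno shut down.
  Axion: +65+50 → 115 ≥ 50
  Lumen: +20 → 20 < 90
  Nomad: +80+50 → 130 ≥ 120
Round 4 — Axion, Nomad shut down.
  Galeon: +65+20 → 125 ≥ 70
Round 5 — Galeon shuts down.
No further shutdowns.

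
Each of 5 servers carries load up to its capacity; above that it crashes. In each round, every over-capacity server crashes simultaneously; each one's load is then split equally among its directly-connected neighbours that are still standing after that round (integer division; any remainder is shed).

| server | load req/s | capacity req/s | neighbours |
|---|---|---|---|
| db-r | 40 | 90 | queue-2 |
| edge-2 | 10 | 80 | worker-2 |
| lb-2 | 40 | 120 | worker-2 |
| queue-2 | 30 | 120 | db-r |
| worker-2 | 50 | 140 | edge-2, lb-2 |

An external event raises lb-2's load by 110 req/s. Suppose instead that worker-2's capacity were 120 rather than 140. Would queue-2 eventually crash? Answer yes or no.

With worker-2's capacity at 120:
Round 1 — lb-2 at 150 > 120. lb-2 crashes.
  lb-2 sheds 150 req/s to worker-2: 150 each.
    worker-2: 50+150 = 200 > 120
Round 2 — worker-2 crashes.
  worker-2 sheds 200 req/s to edge-2: 200 each.
    edge-2: 10+200 = 210 > 80
Round 3 — edge-2 crashes.
  edge-2 sheds 210 req/s: no online neighbours, lost.
No further crashes.

no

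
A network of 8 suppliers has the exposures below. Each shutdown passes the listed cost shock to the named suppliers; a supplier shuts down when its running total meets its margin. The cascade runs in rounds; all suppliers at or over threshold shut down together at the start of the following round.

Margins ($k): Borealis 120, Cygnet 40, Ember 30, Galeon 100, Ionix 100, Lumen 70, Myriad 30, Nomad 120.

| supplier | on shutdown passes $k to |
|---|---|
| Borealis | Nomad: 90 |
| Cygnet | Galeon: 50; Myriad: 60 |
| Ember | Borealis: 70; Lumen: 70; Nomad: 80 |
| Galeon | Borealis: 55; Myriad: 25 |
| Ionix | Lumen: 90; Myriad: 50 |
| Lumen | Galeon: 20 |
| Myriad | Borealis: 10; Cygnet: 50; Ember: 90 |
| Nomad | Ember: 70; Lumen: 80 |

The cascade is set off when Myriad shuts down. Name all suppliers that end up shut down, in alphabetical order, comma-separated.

Cygnet, Ember, Lumen, Myriad

Round 1 — Myriad shuts down (initial).
  Borealis: +10 → 10 < 120
  Cygnet: +50 → 50 ≥ 40
  Ember: +90 → 90 ≥ 30
Round 2 — Cygnet, Ember shut down.
  Borealis: +70 → 80 < 120
  Galeon: +50 → 50 < 100
  Lumen: +70 → 70 ≥ 70
  Nomad: +80 → 80 < 120
Round 3 — Lumen shuts down.
  Galeon: +20 → 70 < 100
No further shutdowns.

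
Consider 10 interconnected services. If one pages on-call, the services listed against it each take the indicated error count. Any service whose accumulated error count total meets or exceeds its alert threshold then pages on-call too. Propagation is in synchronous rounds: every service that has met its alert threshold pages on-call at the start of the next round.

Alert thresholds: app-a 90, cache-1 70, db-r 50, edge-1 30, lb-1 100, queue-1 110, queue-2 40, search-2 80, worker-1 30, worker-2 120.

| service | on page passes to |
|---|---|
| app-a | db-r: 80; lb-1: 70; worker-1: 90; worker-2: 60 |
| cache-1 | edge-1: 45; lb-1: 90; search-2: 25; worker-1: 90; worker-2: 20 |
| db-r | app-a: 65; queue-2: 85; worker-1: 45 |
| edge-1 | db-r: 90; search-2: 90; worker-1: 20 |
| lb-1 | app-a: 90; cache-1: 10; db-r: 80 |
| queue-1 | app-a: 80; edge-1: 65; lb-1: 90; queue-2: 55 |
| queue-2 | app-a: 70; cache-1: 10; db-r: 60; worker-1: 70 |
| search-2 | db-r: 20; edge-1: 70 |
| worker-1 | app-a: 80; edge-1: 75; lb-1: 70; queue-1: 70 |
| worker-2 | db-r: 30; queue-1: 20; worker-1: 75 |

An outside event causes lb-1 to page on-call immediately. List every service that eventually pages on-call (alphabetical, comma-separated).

app-a, db-r, edge-1, lb-1, queue-2, search-2, worker-1

Round 1 — lb-1 pages on-call (initial).
  app-a: +90 → 90 ≥ 90
  cache-1: +10 → 10 < 70
  db-r: +80 → 80 ≥ 50
Round 2 — app-a, db-r page on-call.
  queue-2: +85 → 85 ≥ 40
  worker-1: +90+45 → 135 ≥ 30
  worker-2: +60 → 60 < 120
Round 3 — queue-2, worker-1 page on-call.
  cache-1: +10 → 20 < 70
  edge-1: +75 → 75 ≥ 30
  queue-1: +70 → 70 < 110
Round 4 — edge-1 pages on-call.
  search-2: +90 → 90 ≥ 80
Round 5 — search-2 pages on-call.
No further pages.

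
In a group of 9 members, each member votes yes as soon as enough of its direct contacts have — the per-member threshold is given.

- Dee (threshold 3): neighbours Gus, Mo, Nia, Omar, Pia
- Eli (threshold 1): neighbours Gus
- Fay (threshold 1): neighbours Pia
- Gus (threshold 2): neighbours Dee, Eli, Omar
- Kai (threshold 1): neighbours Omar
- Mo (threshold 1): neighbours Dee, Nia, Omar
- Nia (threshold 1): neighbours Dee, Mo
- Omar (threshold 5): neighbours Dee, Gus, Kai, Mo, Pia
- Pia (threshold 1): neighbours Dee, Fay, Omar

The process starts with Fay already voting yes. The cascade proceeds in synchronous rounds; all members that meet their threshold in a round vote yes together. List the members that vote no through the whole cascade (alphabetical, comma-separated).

Round 1 — Fay votes yes (initial).
Round 2 — checking thresholds:
  Pia: 1 of 3 neighbours ≥ 1, votes yes.
Round 3 — no new yes votes; cascade stops.

Dee, Eli, Gus, Kai, Mo, Nia, Omar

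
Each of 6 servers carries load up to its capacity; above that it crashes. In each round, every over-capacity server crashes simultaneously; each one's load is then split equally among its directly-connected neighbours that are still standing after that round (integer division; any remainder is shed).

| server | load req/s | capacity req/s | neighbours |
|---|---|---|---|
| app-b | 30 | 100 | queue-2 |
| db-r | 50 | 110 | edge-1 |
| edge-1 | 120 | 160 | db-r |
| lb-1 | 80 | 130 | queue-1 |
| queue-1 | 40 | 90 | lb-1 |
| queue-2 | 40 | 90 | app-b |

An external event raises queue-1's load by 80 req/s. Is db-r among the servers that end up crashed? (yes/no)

no

Round 1 — queue-1 at 120 > 90. queue-1 crashes.
  queue-1 sheds 120 req/s to lb-1: 120 each.
    lb-1: 80+120 = 200 > 130
Round 2 — lb-1 crashes.
  lb-1 sheds 200 req/s: no online neighbours, lost.
No further crashes.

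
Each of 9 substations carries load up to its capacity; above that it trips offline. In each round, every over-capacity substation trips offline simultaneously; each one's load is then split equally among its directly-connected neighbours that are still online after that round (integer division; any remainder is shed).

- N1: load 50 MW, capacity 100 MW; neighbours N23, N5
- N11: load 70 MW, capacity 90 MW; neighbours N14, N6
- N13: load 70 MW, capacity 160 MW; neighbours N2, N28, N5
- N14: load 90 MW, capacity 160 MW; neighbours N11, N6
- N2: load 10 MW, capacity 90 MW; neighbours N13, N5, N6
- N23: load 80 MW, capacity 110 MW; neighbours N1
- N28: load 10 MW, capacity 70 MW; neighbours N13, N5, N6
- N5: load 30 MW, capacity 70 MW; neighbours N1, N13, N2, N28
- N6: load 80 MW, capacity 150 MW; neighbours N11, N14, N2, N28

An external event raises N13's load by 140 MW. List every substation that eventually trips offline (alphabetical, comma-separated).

Round 1 — N13 at 210 > 160. N13 trips offline.
  N13 sheds 210 MW to N2, N28, N5: 70 each.
    N2: 10+70 = 80 ≤ 90
    N28: 10+70 = 80 > 70
    N5: 30+70 = 100 > 70
Round 2 — N28, N5 trip offline.
  N28 sheds 80 MW to N6: 80 each.
    N6: 80+80 = 160 > 150
  N5 sheds 100 MW to N1, N2: 50 each.
    N1: 50+50 = 100 ≤ 100
    N2: 80+50 = 130 > 90
Round 3 — N2, N6 trip offline.
  N2 sheds 130 MW: no online neighbours, lost.
  N6 sheds 160 MW to N11, N14: 80 each.
    N11: 70+80 = 150 > 90
    N14: 90+80 = 170 > 160
Round 4 — N11, N14 trip offline.
  N11 sheds 150 MW: no online neighbours, lost.
  N14 sheds 170 MW: no online neighbours, lost.
No further trips.

N11, N13, N14, N2, N28, N5, N6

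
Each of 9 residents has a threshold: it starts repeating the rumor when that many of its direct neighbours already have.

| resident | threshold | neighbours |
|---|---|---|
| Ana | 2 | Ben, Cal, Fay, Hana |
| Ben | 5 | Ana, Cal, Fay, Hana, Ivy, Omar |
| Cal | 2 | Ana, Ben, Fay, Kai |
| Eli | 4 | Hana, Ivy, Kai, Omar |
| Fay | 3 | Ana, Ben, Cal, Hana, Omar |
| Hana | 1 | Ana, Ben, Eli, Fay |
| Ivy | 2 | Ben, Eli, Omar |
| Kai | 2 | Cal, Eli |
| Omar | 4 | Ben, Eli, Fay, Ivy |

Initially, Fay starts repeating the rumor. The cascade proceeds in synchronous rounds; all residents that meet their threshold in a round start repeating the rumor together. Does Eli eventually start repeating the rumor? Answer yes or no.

Round 1 — Fay starts repeating the rumor (initial).
Round 2 — checking thresholds:
  Ana: 1 of 4 neighbours < 2, below threshold.
  Ben: 1 of 6 neighbours < 5, below threshold.
  Cal: 1 of 4 neighbours < 2, below threshold.
  Hana: 1 of 4 neighbours ≥ 1, starts repeating the rumor.
  Omar: 1 of 4 neighbours < 4, below threshold.
Round 3 — checking thresholds:
  Ana: 2 of 4 neighbours ≥ 2, starts repeating the rumor.
  Ben: 2 of 6 neighbours < 5, below threshold.
  Cal: 1 of 4 neighbours < 2, below threshold.
  Eli: 1 of 4 neighbours < 4, below threshold.
  Omar: 1 of 4 neighbours < 4, below threshold.
Round 4 — checking thresholds:
  Ben: 3 of 6 neighbours < 5, below threshold.
  Cal: 2 of 4 neighbours ≥ 2, starts repeating the rumor.
  Eli: 1 of 4 neighbours < 4, below threshold.
  Omar: 1 of 4 neighbours < 4, below threshold.
Round 5 — no new spreads; cascade stops.

no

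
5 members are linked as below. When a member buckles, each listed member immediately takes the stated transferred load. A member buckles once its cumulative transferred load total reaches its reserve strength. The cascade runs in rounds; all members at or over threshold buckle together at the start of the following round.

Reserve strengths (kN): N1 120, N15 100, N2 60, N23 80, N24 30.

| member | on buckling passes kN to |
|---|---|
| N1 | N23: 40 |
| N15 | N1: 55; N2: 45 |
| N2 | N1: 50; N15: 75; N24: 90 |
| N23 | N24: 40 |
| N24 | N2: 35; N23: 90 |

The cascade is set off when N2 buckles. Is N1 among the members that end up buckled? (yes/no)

no

Round 1 — N2 buckles (initial).
  N1: +50 → 50 < 120
  N15: +75 → 75 < 100
  N24: +90 → 90 ≥ 30
Round 2 — N24 buckles.
  N23: +90 → 90 ≥ 80
Round 3 — N23 buckles.
No further bucklings.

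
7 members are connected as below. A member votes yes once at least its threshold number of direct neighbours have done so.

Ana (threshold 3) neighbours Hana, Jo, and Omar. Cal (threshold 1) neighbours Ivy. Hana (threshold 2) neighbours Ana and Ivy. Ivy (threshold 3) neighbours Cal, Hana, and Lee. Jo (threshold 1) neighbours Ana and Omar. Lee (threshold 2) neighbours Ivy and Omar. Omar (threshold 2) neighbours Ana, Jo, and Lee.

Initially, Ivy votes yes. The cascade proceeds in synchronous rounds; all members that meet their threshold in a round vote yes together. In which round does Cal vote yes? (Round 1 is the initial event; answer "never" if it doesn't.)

2

Round 1 — Ivy votes yes (initial).
Round 2 — checking thresholds:
  Cal: 1 of 1 neighbours ≥ 1, votes yes.
  Hana: 1 of 2 neighbours < 2, below threshold.
  Lee: 1 of 2 neighbours < 2, below threshold.
Round 3 — no new yes votes; cascade stops.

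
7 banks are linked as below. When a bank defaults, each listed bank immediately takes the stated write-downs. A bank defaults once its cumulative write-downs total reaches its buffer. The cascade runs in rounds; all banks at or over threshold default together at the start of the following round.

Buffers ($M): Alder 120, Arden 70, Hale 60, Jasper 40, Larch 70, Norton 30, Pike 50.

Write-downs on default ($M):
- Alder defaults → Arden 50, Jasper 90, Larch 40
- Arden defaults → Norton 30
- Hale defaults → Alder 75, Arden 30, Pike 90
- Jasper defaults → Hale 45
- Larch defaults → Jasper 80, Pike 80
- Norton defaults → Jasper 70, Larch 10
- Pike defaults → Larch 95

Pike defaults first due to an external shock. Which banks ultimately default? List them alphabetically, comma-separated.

Round 1 — Pike defaults (initial).
  Larch: +95 → 95 ≥ 70
Round 2 — Larch defaults.
  Jasper: +80 → 80 ≥ 40
Round 3 — Jasper defaults.
  Hale: +45 → 45 < 60
No further defaults.

Jasper, Larch, Pike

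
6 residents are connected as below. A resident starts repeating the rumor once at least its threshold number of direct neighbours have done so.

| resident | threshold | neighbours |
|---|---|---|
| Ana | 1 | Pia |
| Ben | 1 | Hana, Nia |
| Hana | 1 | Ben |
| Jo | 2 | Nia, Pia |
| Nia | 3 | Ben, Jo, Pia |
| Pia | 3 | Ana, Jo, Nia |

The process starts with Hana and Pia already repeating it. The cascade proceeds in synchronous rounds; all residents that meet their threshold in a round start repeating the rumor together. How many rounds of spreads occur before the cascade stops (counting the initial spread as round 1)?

Round 1 — Hana, Pia start repeating the rumor (initial).
Round 2 — checking thresholds:
  Ana: 1 of 1 neighbours ≥ 1, starts repeating the rumor.
  Ben: 1 of 2 neighbours ≥ 1, starts repeating the rumor.
  Jo: 1 of 2 neighbours < 2, not yet.
  Nia: 1 of 3 neighbours < 3, not yet.
Round 3 — no new spreads; cascade stops.

2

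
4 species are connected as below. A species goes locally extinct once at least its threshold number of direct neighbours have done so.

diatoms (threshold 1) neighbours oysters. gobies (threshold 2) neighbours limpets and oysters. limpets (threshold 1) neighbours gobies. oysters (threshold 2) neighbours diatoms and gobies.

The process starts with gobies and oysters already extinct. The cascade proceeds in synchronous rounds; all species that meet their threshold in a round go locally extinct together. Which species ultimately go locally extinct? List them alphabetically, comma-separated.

Round 1 — gobies, oysters go locally extinct (initial).
Round 2 — checking thresholds:
  diatoms: 1 of 1 neighbours ≥ 1, goes locally extinct.
  limpets: 1 of 1 neighbours ≥ 1, goes locally extinct.
Round 3 — no new extinctions; cascade stops.

diatoms, gobies, limpets, oysters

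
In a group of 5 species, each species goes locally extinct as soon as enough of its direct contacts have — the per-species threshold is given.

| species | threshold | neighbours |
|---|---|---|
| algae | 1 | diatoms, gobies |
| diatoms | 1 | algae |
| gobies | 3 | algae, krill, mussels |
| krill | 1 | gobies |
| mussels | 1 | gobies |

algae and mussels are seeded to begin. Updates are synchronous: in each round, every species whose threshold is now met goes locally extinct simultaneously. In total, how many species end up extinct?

Round 1 — algae, mussels go locally extinct (initial).
Round 2 — checking thresholds:
  diatoms: 1 of 1 neighbours ≥ 1, goes locally extinct.
  gobies: 2 of 3 neighbours < 3, not yet.
Round 3 — no new extinctions; cascade stops.

3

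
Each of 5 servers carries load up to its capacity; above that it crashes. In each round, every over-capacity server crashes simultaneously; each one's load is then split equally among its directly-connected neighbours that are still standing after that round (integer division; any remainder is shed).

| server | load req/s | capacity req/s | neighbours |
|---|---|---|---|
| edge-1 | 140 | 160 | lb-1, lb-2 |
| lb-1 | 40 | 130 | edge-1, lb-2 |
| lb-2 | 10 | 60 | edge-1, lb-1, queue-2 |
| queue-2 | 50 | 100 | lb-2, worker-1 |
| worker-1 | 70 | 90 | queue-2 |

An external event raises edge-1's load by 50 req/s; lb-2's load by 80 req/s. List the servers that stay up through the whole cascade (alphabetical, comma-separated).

Round 1 — edge-1 at 190 > 160; lb-2 at 90 > 60. edge-1, lb-2 crash.
  edge-1 sheds 190 req/s to lb-1: 190 each.
    lb-1: 40+190 = 230 > 130
  lb-2 sheds 90 req/s to lb-1, queue-2: 45 each.
    lb-1: 230+45 = 275 > 130
    queue-2: 50+45 = 95 ≤ 100
Round 2 — lb-1 crashes.
  lb-1 sheds 275 req/s: no online neighbours, lost.
No further crashes.

queue-2, worker-1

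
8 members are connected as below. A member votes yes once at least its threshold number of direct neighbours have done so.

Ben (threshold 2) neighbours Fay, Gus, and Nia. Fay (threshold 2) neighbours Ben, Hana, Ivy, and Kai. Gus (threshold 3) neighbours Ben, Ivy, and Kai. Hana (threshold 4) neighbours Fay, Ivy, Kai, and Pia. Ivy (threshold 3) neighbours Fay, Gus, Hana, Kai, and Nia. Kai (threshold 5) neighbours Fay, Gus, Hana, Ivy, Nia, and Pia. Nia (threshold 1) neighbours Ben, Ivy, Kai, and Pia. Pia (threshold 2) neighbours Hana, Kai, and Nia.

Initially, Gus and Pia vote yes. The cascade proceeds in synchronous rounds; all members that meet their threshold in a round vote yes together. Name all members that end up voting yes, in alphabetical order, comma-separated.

Round 1 — Gus, Pia vote yes (initial).
Round 2 — checking thresholds:
  Ben: 1 of 3 neighbours < 2, below threshold.
  Hana: 1 of 4 neighbours < 4, below threshold.
  Ivy: 1 of 5 neighbours < 3, below threshold.
  Kai: 2 of 6 neighbours < 5, below threshold.
  Nia: 1 of 4 neighbours ≥ 1, votes yes.
Round 3 — checking thresholds:
  Ben: 2 of 3 neighbours ≥ 2, votes yes.
  Hana: 1 of 4 neighbours < 4, below threshold.
  Ivy: 2 of 5 neighbours < 3, below threshold.
  Kai: 3 of 6 neighbours < 5, below threshold.
Round 4 — no new yes votes; cascade stops.

Ben, Gus, Nia, Pia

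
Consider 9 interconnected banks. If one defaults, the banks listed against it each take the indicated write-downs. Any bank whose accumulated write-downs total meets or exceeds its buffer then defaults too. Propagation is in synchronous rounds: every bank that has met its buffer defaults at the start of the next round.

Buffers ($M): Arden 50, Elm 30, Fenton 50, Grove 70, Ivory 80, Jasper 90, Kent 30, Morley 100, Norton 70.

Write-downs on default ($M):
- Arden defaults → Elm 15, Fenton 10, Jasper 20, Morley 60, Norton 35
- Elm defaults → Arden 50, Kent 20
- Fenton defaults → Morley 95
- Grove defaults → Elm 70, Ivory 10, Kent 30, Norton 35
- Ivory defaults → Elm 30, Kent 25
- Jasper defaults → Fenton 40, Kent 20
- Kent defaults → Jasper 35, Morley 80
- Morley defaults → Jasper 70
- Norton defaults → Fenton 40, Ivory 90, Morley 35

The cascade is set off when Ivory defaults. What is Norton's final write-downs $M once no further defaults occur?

35

Round 1 — Ivory defaults (initial).
  Elm: +30 → 30 ≥ 30
  Kent: +25 → 25 < 30
Round 2 — Elm defaults.
  Arden: +50 → 50 ≥ 50
  Kent: +20 → 45 ≥ 30
Round 3 — Arden, Kent default.
  Fenton: +10 → 10 < 50
  Jasper: +20+35 → 55 < 90
  Morley: +60+80 → 140 ≥ 100
  Norton: +35 → 35 < 70
Round 4 — Morley defaults.
  Jasper: +70 → 125 ≥ 90
Round 5 — Jasper defaults.
  Fenton: +40 → 50 ≥ 50
Round 6 — Fenton defaults.
No further defaults.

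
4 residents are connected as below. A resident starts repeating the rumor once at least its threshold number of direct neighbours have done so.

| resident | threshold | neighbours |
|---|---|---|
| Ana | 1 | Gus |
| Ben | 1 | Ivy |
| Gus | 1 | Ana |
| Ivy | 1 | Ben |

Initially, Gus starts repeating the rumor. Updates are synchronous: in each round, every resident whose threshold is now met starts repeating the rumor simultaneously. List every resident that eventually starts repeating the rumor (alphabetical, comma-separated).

Ana, Gus

Round 1 — Gus starts repeating the rumor (initial).
Round 2 — checking thresholds:
  Ana: 1 of 1 neighbours ≥ 1, starts repeating the rumor.
Round 3 — no new spreads; cascade stops.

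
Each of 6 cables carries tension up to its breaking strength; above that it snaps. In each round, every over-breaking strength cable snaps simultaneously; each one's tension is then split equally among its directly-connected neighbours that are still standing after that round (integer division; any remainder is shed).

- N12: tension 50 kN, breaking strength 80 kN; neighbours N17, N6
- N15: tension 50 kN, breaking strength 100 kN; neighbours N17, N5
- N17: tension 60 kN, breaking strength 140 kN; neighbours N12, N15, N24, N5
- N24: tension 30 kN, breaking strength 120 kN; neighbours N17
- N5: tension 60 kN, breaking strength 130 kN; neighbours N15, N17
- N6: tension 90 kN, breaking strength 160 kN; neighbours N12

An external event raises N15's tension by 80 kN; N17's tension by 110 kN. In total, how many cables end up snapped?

5

Round 1 — N15 at 130 > 100; N17 at 170 > 140. N15, N17 snap.
  N15 sheds 130 kN to N5: 130 each.
    N5: 60+130 = 190 > 130
  N17 sheds 170 kN to N12, N24, N5: 56 each (2 lost).
    N12: 50+56 = 106 > 80
    N24: 30+56 = 86 ≤ 120
    N5: 190+56 = 246 > 130
Round 2 — N12, N5 snap.
  N12 sheds 106 kN to N6: 106 each.
    N6: 90+106 = 196 > 160
  N5 sheds 246 kN: no online neighbours, lost.
Round 3 — N6 snaps.
  N6 sheds 196 kN: no online neighbours, lost.
No further breaks.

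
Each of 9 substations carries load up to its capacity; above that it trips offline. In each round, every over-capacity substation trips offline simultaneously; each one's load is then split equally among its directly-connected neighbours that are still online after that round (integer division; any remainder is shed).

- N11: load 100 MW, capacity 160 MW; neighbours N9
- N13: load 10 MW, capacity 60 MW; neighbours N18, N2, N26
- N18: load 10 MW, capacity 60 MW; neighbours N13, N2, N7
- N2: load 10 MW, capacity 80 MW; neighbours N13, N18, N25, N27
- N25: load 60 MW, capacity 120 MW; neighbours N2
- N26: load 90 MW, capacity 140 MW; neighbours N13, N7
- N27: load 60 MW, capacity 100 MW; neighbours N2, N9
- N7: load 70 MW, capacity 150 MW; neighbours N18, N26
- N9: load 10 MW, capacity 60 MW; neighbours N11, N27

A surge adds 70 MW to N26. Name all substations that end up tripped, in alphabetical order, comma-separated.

N13, N26

Round 1 — N26 at 160 > 140. N26 trips offline.
  N26 sheds 160 MW to N13, N7: 80 each.
    N13: 10+80 = 90 > 60
    N7: 70+80 = 150 ≤ 150
Round 2 — N13 trips offline.
  N13 sheds 90 MW to N18, N2: 45 each.
    N18: 10+45 = 55 ≤ 60
    N2: 10+45 = 55 ≤ 80
No further trips.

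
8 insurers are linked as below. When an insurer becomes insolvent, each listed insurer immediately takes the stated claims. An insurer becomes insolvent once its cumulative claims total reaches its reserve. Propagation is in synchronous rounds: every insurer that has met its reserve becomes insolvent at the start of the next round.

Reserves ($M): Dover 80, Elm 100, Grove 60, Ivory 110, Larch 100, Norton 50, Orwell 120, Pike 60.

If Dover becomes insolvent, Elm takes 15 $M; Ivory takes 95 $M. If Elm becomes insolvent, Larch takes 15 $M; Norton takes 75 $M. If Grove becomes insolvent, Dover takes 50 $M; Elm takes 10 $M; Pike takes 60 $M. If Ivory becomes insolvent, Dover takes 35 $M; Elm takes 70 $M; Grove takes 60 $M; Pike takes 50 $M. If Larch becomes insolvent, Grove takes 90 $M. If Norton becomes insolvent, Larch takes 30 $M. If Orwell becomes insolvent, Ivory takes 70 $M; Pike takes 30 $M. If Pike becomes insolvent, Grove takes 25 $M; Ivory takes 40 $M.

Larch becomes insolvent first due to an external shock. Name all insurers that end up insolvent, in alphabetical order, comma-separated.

Grove, Larch, Pike

Round 1 — Larch becomes insolvent (initial).
  Grove: +90 → 90 ≥ 60
Round 2 — Grove becomes insolvent.
  Dover: +50 → 50 < 80
  Elm: +10 → 10 < 100
  Pike: +60 → 60 ≥ 60
Round 3 — Pike becomes insolvent.
  Ivory: +40 → 40 < 110
No further insolvencies.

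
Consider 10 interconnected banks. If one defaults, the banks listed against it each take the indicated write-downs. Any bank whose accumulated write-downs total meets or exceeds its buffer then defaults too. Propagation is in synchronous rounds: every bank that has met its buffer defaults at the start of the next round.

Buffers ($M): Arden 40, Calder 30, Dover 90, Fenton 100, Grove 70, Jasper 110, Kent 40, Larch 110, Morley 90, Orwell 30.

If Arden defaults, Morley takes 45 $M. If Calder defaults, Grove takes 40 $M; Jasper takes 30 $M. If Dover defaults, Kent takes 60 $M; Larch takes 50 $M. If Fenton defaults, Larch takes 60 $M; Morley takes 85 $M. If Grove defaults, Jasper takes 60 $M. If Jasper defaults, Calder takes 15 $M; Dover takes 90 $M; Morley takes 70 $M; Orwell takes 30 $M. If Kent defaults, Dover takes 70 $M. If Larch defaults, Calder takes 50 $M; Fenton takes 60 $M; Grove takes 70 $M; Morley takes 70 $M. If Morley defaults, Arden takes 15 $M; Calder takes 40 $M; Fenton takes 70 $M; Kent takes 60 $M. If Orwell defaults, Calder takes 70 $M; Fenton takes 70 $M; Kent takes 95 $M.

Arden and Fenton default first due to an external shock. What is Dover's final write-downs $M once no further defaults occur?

70

Round 1 — Arden, Fenton default (initial).
  Larch: +60 → 60 < 110
  Morley: +45+85 → 130 ≥ 90
Round 2 — Morley defaults.
  Calder: +40 → 40 ≥ 30
  Kent: +60 → 60 ≥ 40
Round 3 — Calder, Kent default.
  Dover: +70 → 70 < 90
  Grove: +40 → 40 < 70
  Jasper: +30 → 30 < 110
No further defaults.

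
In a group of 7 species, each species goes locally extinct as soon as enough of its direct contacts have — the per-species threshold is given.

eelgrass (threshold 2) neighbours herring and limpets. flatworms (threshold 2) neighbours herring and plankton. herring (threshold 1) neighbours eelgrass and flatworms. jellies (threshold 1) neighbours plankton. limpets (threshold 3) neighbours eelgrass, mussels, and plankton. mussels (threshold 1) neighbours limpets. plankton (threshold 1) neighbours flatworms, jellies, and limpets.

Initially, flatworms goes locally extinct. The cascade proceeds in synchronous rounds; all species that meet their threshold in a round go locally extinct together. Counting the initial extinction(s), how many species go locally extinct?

4

Round 1 — flatworms goes locally extinct (initial).
Round 2 — checking thresholds:
  herring: 1 of 2 neighbours ≥ 1, goes locally extinct.
  plankton: 1 of 3 neighbours ≥ 1, goes locally extinct.
Round 3 — checking thresholds:
  eelgrass: 1 of 2 neighbours < 2, below threshold.
  jellies: 1 of 1 neighbours ≥ 1, goes locally extinct.
  limpets: 1 of 3 neighbours < 3, below threshold.
Round 4 — no new extinctions; cascade stops.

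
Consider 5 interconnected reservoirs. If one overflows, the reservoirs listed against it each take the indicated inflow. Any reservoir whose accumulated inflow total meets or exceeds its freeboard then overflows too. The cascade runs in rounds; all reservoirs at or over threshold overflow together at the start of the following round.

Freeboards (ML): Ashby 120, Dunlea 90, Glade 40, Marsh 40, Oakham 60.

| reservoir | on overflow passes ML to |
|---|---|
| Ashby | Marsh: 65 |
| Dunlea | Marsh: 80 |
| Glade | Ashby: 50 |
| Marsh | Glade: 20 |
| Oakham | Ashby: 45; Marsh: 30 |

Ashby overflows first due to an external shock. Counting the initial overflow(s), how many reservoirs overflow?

Round 1 — Ashby overflows (initial).
  Marsh: +65 → 65 ≥ 40
Round 2 — Marsh overflows.
  Glade: +20 → 20 < 40
No further overflows.

2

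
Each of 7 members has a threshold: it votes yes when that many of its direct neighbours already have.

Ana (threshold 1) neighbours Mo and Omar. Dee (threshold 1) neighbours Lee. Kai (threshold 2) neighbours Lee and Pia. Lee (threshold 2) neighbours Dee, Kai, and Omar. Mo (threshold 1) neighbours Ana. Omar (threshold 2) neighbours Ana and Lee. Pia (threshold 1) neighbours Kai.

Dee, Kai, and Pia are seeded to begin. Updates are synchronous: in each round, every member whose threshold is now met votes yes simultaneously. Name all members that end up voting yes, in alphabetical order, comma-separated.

Dee, Kai, Lee, Pia

Round 1 — Dee, Kai, Pia vote yes (initial).
Round 2 — checking thresholds:
  Lee: 2 of 3 neighbours ≥ 2, votes yes.
Round 3 — no new yes votes; cascade stops.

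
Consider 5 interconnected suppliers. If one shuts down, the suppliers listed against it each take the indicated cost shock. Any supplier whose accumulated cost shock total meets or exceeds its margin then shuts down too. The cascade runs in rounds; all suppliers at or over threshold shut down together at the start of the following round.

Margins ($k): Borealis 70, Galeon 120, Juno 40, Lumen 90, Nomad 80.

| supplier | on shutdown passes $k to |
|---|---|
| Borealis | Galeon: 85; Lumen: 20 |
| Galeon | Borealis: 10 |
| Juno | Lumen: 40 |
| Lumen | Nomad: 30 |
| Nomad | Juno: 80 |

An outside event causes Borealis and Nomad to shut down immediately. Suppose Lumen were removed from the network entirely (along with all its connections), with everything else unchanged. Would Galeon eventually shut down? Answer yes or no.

With Lumen removed:
Round 1 — Borealis, Nomad shut down (initial).
  Galeon: +85 → 85 < 120
  Juno: +80 → 80 ≥ 40
Round 2 — Juno shuts down.
No further shutdowns.

no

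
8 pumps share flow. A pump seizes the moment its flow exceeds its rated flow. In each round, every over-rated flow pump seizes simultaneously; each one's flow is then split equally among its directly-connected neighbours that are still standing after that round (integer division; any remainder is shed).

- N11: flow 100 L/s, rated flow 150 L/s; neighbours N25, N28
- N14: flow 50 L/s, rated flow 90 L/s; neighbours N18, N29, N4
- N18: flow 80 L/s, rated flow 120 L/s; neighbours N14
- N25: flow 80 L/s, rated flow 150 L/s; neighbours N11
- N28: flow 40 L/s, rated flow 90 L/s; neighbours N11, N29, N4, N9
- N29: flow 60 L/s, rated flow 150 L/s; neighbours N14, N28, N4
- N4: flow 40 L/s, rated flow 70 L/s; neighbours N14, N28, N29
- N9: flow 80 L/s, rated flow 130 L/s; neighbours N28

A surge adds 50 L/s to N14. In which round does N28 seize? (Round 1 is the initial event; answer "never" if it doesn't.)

Round 1 — N14 at 100 > 90. N14 seizes.
  N14 sheds 100 L/s to N18, N29, N4: 33 each (1 lost).
    N18: 80+33 = 113 ≤ 120
    N29: 60+33 = 93 ≤ 150
    N4: 40+33 = 73 > 70
Round 2 — N4 seizes.
  N4 sheds 73 L/s to N28, N29: 36 each (1 lost).
    N28: 40+36 = 76 ≤ 90
    N29: 93+36 = 129 ≤ 150
No further seizures.

never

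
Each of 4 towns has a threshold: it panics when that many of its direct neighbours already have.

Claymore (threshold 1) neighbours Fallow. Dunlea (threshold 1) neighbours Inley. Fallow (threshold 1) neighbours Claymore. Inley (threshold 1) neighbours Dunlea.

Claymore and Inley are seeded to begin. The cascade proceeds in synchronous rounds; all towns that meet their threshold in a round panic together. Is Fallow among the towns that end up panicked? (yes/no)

Round 1 — Claymore, Inley panic (initial).
Round 2 — checking thresholds:
  Dunlea: 1 of 1 neighbours ≥ 1, panics.
  Fallow: 1 of 1 neighbours ≥ 1, panics.
Round 3 — no new panics; cascade stops.

yes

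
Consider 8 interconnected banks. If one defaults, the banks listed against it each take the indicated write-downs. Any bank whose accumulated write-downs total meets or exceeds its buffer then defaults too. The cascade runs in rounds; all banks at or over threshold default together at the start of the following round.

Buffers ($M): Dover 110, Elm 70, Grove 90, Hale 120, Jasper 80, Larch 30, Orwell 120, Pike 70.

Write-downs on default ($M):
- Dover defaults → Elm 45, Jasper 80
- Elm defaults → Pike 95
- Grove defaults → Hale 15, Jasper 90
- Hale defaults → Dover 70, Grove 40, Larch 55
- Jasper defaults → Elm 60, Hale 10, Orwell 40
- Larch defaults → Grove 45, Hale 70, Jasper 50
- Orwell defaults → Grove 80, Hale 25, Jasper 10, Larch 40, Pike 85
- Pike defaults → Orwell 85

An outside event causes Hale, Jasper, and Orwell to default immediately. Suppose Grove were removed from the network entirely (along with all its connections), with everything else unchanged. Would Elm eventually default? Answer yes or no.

With Grove removed:
Round 1 — Hale, Jasper, Orwell default (initial).
  Dover: +70 → 70 < 110
  Elm: +60 → 60 < 70
  Larch: +55+40 → 95 ≥ 30
  Pike: +85 → 85 ≥ 70
Round 2 — Larch, Pike default.
No further defaults.

no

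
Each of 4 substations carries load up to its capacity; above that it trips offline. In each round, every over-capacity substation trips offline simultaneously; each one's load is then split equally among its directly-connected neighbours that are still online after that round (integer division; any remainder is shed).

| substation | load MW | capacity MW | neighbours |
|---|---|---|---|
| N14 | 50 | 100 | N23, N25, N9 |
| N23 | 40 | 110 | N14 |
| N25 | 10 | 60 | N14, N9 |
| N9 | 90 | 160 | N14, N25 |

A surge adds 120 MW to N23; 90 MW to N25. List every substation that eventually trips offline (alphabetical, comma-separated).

Round 1 — N23 at 160 > 110; N25 at 100 > 60. N23, N25 trip offline.
  N23 sheds 160 MW to N14: 160 each.
    N14: 50+160 = 210 > 100
  N25 sheds 100 MW to N14, N9: 50 each.
    N14: 210+50 = 260 > 100
    N9: 90+50 = 140 ≤ 160
Round 2 — N14 trips offline.
  N14 sheds 260 MW to N9: 260 each.
    N9: 140+260 = 400 > 160
Round 3 — N9 trips offline.
  N9 sheds 400 MW: no online neighbours, lost.
No further trips.

N14, N23, N25, N9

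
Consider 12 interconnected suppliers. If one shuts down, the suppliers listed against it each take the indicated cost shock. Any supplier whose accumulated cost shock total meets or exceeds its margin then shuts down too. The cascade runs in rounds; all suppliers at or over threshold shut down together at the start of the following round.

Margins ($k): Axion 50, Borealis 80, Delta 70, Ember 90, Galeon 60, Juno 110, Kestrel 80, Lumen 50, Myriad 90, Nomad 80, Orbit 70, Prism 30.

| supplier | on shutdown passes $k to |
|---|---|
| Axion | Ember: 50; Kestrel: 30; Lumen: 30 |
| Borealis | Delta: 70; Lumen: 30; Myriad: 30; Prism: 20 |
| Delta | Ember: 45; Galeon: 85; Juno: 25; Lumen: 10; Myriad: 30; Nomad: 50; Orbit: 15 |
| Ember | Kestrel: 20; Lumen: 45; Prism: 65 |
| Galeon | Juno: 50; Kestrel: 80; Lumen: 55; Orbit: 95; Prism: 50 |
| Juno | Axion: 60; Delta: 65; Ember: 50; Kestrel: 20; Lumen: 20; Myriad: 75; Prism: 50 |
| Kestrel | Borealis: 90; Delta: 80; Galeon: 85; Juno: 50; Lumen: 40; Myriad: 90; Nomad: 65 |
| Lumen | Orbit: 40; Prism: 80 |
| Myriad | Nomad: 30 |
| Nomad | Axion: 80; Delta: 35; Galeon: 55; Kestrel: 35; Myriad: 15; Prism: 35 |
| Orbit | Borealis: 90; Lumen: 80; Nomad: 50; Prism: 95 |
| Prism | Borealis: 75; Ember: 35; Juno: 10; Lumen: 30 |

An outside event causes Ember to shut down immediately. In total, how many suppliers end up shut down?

Round 1 — Ember shuts down (initial).
  Kestrel: +20 → 20 < 80
  Lumen: +45 → 45 < 50
  Prism: +65 → 65 ≥ 30
Round 2 — Prism shuts down.
  Borealis: +75 → 75 < 80
  Juno: +10 → 10 < 110
  Lumen: +30 → 75 ≥ 50
Round 3 — Lumen shuts down.
  Orbit: +40 → 40 < 70
No further shutdowns.

3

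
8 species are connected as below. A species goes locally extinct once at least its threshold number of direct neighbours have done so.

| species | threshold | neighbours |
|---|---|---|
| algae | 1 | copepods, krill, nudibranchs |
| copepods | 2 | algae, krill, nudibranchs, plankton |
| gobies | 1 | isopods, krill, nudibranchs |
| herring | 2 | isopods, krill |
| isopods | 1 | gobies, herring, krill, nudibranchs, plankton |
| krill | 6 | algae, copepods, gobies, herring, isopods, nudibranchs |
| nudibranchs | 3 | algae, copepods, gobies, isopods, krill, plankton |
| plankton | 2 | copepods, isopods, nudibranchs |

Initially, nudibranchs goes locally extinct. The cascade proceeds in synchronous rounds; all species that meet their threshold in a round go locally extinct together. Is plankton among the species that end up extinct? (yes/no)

Round 1 — nudibranchs goes locally extinct (initial).
Round 2 — checking thresholds:
  algae: 1 of 3 neighbours ≥ 1, goes locally extinct.
  copepods: 1 of 4 neighbours < 2, holds.
  gobies: 1 of 3 neighbours ≥ 1, goes locally extinct.
  isopods: 1 of 5 neighbours ≥ 1, goes locally extinct.
  krill: 1 of 6 neighbours < 6, holds.
  plankton: 1 of 3 neighbours < 2, holds.
Round 3 — checking thresholds:
  copepods: 2 of 4 neighbours ≥ 2, goes locally extinct.
  herring: 1 of 2 neighbours < 2, holds.
  krill: 4 of 6 neighbours < 6, holds.
  plankton: 2 of 3 neighbours ≥ 2, goes locally extinct.
Round 4 — no new extinctions; cascade stops.

yes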